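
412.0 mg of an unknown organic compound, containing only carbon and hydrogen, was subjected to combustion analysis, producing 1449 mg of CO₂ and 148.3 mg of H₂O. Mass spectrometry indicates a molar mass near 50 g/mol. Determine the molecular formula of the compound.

C4H2

mol C = 1.449 g CO₂ ÷ 44.009 g/mol = 0.032925 mol
mol H = 2 × 0.1483 g H₂O ÷ 18.015 g/mol = 0.016464 mol
Divide by the smallest (0.016464 mol): C 2.000, H 1.000
Empirical formula: C2H
Empirical-formula mass = 25.03 g/mol; 50 ÷ 25.03 ≈ 2, so the molecular formula is C4H2.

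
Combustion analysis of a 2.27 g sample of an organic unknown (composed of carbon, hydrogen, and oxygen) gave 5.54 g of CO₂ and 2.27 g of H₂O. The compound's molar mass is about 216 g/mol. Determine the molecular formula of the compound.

C12H24O3

mol C = 5.54 g CO₂ ÷ 44.009 g/mol = 0.1259 mol
mol H = 2 × 2.27 g H₂O ÷ 18.015 g/mol = 0.2520 mol
mass O = 2.27 − (1.512 + 0.2540) = 0.5040 g → mol O = 0.5040 ÷ 15.999 = 0.03150 mol
Divide by the smallest (0.03150 mol): C 3.996, H 8.000, O 1.000
Empirical formula: C4H8O
Empirical-formula mass = 72.11 g/mol; 216 ÷ 72.11 ≈ 3, so the molecular formula is C12H24O3.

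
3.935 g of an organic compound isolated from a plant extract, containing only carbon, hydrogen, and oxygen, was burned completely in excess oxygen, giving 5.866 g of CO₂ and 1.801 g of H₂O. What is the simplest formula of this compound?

C2H3O2

mol C = 5.866 g CO₂ ÷ 44.009 g/mol = 0.13329 mol
mol H = 2 × 1.801 g H₂O ÷ 18.015 g/mol = 0.19994 mol
mass O = 3.935 − (1.6010 + 0.20154) = 2.1325 g → mol O = 2.1325 ÷ 15.999 = 0.13329 mol
Divide by the smallest (0.13329 mol): C 1.000, H 1.500, O 1.000
Multiplying each by 2 gives whole numbers: C 2.00, H 3.00, O 2.00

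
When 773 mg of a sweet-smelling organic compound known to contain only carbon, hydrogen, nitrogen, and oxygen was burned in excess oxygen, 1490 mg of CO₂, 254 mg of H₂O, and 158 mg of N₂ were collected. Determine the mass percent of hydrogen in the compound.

mol C = 1.49 g CO₂ ÷ 44.009 g/mol = 0.03386 mol
mol H = 2 × 0.254 g H₂O ÷ 18.015 g/mol = 0.02820 mol
mol N = 2 × 0.158 g N₂ ÷ 28.014 g/mol = 0.01128 mol
mass O = 0.773 − (0.4067 + 0.02842 + 0.1580) = 0.1799 g → mol O = 0.1799 ÷ 15.999 = 0.01125 mol
mass % H = 0.02842 g ÷ 0.773 g × 100%

3.7%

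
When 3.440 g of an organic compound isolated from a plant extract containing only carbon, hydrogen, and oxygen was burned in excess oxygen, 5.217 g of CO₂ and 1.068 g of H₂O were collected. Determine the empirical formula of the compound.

CHO

mol C = 5.217 g CO₂ ÷ 44.009 g/mol = 0.11854 mol
mol H = 2 × 1.068 g H₂O ÷ 18.015 g/mol = 0.11857 mol
mass O = 3.440 − (1.4238 + 0.11952) = 1.8967 g → mol O = 1.8967 ÷ 15.999 = 0.11855 mol
Divide by the smallest (0.11854 mol): C 1.000, H 1.000, O 1.000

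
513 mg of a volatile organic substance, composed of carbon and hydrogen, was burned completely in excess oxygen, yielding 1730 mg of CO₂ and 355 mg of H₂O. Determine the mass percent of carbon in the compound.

mol C = 1.73 g CO₂ ÷ 44.009 g/mol = 0.03931 mol
mol H = 2 × 0.355 g H₂O ÷ 18.015 g/mol = 0.03941 mol
mass % C = 0.4722 g ÷ 0.513 g × 100%

92.0%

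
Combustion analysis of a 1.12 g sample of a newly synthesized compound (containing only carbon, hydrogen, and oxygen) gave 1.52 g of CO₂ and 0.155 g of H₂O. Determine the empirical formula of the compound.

C4H2O5

mol C = 1.52 g CO₂ ÷ 44.009 g/mol = 0.03454 mol
mol H = 2 × 0.155 g H₂O ÷ 18.015 g/mol = 0.01721 mol
mass O = 1.12 − (0.4148 + 0.01735) = 0.6878 g → mol O = 0.6878 ÷ 15.999 = 0.04299 mol
Divide by the smallest (0.01721 mol): C 2.007, H 1.000, O 2.498
Multiplying each by 2 gives whole numbers: C 4.01, H 2.00, O 5.00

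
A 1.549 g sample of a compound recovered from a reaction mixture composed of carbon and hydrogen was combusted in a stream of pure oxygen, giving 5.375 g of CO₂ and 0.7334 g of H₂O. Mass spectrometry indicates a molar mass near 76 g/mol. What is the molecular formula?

mol C = 5.375 g CO₂ ÷ 44.009 g/mol = 0.12213 mol
mol H = 2 × 0.7334 g H₂O ÷ 18.015 g/mol = 0.081421 mol
Divide by the smallest (0.081421 mol): C 1.500, H 1.000
Multiplying each by 2 gives whole numbers: C 3.00, H 2.00
Empirical formula: C3H2
Empirical-formula mass = 38.05 g/mol; 76 ÷ 38.05 ≈ 2, so the molecular formula is C6H4.

C6H4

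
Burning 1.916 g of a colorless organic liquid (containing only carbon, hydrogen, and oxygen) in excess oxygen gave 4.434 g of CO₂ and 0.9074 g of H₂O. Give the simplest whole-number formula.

mol C = 4.434 g CO₂ ÷ 44.009 g/mol = 0.10075 mol
mol H = 2 × 0.9074 g H₂O ÷ 18.015 g/mol = 0.10074 mol
mass O = 1.916 − (1.2101 + 0.10154) = 0.60432 g → mol O = 0.60432 ÷ 15.999 = 0.037772 mol
Divide by the smallest (0.037772 mol): C 2.667, H 2.667, O 1.000
Multiplying each by 3 gives whole numbers: C 8.00, H 8.00, O 3.00

C8H8O3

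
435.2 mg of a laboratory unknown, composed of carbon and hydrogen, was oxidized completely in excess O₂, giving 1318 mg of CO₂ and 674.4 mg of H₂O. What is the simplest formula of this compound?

C2H5

mol C = 1.318 g CO₂ ÷ 44.009 g/mol = 0.029948 mol
mol H = 2 × 0.6744 g H₂O ÷ 18.015 g/mol = 0.074871 mol
Divide by the smallest (0.029948 mol): C 1.000, H 2.500
Multiplying each by 2 gives whole numbers: C 2.00, H 5.00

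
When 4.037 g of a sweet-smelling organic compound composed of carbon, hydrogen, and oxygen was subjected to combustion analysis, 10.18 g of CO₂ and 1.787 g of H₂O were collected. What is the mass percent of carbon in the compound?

mol C = 10.18 g CO₂ ÷ 44.009 g/mol = 0.23132 mol
mol H = 2 × 1.787 g H₂O ÷ 18.015 g/mol = 0.19839 mol
mass O = 4.037 − (2.7783 + 0.19998) = 1.0587 g → mol O = 1.0587 ÷ 15.999 = 0.066172 mol
mass % C = 2.7783 g ÷ 4.037 g × 100%

68.82%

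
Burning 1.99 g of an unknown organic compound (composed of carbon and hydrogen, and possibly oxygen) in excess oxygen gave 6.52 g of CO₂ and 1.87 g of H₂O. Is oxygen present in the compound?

mol C = 6.52 g CO₂ ÷ 44.009 g/mol = 0.1482 mol
mol H = 2 × 1.87 g H₂O ÷ 18.015 g/mol = 0.2076 mol
C and H together account for 1.989 g — essentially the entire 1.99 g sample — so the compound contains no oxygen.

no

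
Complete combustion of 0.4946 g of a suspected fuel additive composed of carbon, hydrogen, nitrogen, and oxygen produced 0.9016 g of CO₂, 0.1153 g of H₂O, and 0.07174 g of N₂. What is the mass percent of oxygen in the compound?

mol C = 0.9016 g CO₂ ÷ 44.009 g/mol = 0.020487 mol
mol H = 2 × 0.1153 g H₂O ÷ 18.015 g/mol = 0.012800 mol
mol N = 2 × 0.07174 g N₂ ÷ 28.014 g/mol = 0.0051217 mol
mass O = 0.4946 − (0.24607 + 0.012903 + 0.071740) = 0.16389 g → mol O = 0.16389 ÷ 15.999 = 0.010244 mol
mass % O = 0.16389 g ÷ 0.4946 g × 100%

33.14%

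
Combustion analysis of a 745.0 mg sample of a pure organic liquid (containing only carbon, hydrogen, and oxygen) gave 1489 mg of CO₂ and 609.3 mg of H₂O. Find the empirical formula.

mol C = 1.489 g CO₂ ÷ 44.009 g/mol = 0.033834 mol
mol H = 2 × 0.6093 g H₂O ÷ 18.015 g/mol = 0.067644 mol
mass O = 0.7450 − (0.40638 + 0.068185) = 0.27044 g → mol O = 0.27044 ÷ 15.999 = 0.016903 mol
Divide by the smallest (0.016903 mol): C 2.002, H 4.002, O 1.000

C2H4O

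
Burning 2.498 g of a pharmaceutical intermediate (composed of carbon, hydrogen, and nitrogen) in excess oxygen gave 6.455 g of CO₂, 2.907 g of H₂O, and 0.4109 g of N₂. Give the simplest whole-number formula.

mol C = 6.455 g CO₂ ÷ 44.009 g/mol = 0.14667 mol
mol H = 2 × 2.907 g H₂O ÷ 18.015 g/mol = 0.32273 mol
mol N = 2 × 0.4109 g N₂ ÷ 28.014 g/mol = 0.029335 mol
Divide by the smallest (0.029335 mol): C 5.000, H 11.001, N 1.000

C5H11N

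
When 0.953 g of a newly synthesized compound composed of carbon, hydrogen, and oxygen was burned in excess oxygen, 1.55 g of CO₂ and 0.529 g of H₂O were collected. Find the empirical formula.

C6H10O5

mol C = 1.55 g CO₂ ÷ 44.009 g/mol = 0.03522 mol
mol H = 2 × 0.529 g H₂O ÷ 18.015 g/mol = 0.05873 mol
mass O = 0.953 − (0.4230 + 0.05920) = 0.4708 g → mol O = 0.4708 ÷ 15.999 = 0.02943 mol
Divide by the smallest (0.02943 mol): C 1.197, H 1.996, O 1.000
Multiplying each by 5 gives whole numbers: C 5.98, H 9.98, O 5.00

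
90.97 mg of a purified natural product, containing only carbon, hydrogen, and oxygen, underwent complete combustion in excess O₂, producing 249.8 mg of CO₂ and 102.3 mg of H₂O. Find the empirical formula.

mol C = 0.2498 g CO₂ ÷ 44.009 g/mol = 0.0056761 mol
mol H = 2 × 0.1023 g H₂O ÷ 18.015 g/mol = 0.011357 mol
mass O = 0.09097 − (0.068176 + 0.011448) = 0.011346 g → mol O = 0.011346 ÷ 15.999 = 0.00070918 mol
Divide by the smallest (0.00070918 mol): C 8.004, H 16.015, O 1.000

C8H16O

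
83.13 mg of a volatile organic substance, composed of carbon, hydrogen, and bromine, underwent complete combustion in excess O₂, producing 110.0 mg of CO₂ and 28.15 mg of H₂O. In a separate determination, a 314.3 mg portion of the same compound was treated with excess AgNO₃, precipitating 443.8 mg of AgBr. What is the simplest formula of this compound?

C4H5Br

mol C = 0.1100 g CO₂ ÷ 44.009 g/mol = 0.0024995 mol
mol H = 2 × 0.02815 g H₂O ÷ 18.015 g/mol = 0.0031252 mol
From the AgBr data: mol Br per gram of compound = (0.4438 ÷ 187.772) ÷ 0.3143 = 0.0075199 mol/g, so in the 0.08313 g combustion sample mol Br = 0.00062513 mol
Divide by the smallest (0.00062513 mol): C 3.998, H 4.999, Br 1.000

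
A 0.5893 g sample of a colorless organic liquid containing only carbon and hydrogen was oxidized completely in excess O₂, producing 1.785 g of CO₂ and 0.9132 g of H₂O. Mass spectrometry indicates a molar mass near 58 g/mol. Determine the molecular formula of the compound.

C4H10

mol C = 1.785 g CO₂ ÷ 44.009 g/mol = 0.040560 mol
mol H = 2 × 0.9132 g H₂O ÷ 18.015 g/mol = 0.10138 mol
Divide by the smallest (0.040560 mol): C 1.000, H 2.500
Multiplying each by 2 gives whole numbers: C 2.00, H 5.00
Empirical formula: C2H5
Empirical-formula mass = 29.06 g/mol; 58 ÷ 29.06 ≈ 2, so the molecular formula is C4H10.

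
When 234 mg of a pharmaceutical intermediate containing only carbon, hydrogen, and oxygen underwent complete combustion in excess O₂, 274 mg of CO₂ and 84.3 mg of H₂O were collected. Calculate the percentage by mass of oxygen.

mol C = 0.274 g CO₂ ÷ 44.009 g/mol = 0.006226 mol
mol H = 2 × 0.0843 g H₂O ÷ 18.015 g/mol = 0.009359 mol
mass O = 0.234 − (0.07478 + 0.009434) = 0.1498 g → mol O = 0.1498 ÷ 15.999 = 0.009362 mol
mass % O = 0.1498 g ÷ 0.234 g × 100%

64.0%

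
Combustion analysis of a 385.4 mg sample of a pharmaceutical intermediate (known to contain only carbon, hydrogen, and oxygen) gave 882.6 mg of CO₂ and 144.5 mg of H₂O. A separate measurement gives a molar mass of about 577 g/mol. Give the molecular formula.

mol C = 0.8826 g CO₂ ÷ 44.009 g/mol = 0.020055 mol
mol H = 2 × 0.1445 g H₂O ÷ 18.015 g/mol = 0.016042 mol
mass O = 0.3854 − (0.24088 + 0.016171) = 0.12835 g → mol O = 0.12835 ÷ 15.999 = 0.0080223 mol
Divide by the smallest (0.0080223 mol): C 2.500, H 2.000, O 1.000
Multiplying each by 2 gives whole numbers: C 5.00, H 4.00, O 2.00
Empirical formula: C5H4O2
Empirical-formula mass = 96.08 g/mol; 577 ÷ 96.08 ≈ 6, so the molecular formula is C30H24O12.

C30H24O12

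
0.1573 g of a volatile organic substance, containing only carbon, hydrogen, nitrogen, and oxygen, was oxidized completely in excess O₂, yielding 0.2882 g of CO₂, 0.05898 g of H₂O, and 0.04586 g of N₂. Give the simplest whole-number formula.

C4H4N2O

mol C = 0.2882 g CO₂ ÷ 44.009 g/mol = 0.0065487 mol
mol H = 2 × 0.05898 g H₂O ÷ 18.015 g/mol = 0.0065479 mol
mol N = 2 × 0.04586 g N₂ ÷ 28.014 g/mol = 0.0032741 mol
mass O = 0.1573 − (0.078656 + 0.0066003 + 0.045860) = 0.026184 g → mol O = 0.026184 ÷ 15.999 = 0.0016366 mol
Divide by the smallest (0.0016366 mol): C 4.001, H 4.001, N 2.001, O 1.000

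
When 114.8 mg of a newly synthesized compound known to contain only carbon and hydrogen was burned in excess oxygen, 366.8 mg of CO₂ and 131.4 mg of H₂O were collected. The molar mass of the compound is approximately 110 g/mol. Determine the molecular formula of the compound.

C8H14

mol C = 0.3668 g CO₂ ÷ 44.009 g/mol = 0.0083347 mol
mol H = 2 × 0.1314 g H₂O ÷ 18.015 g/mol = 0.014588 mol
Divide by the smallest (0.0083347 mol): C 1.000, H 1.750
Multiplying each by 4 gives whole numbers: C 4.00, H 7.00
Empirical formula: C4H7
Empirical-formula mass = 55.10 g/mol; 110 ÷ 55.10 ≈ 2, so the molecular formula is C8H14.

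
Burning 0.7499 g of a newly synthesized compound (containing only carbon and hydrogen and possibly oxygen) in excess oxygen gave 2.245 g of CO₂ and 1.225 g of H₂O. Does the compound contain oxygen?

mol C = 2.245 g CO₂ ÷ 44.009 g/mol = 0.051012 mol
mol H = 2 × 1.225 g H₂O ÷ 18.015 g/mol = 0.13600 mol
C and H together account for 0.74979 g — essentially the entire 0.7499 g sample — so the compound contains no oxygen.

no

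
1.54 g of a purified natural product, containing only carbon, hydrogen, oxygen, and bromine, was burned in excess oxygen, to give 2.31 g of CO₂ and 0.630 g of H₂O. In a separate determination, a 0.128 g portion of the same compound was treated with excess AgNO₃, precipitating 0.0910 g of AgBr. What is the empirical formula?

C9H12BrO4

mol C = 2.31 g CO₂ ÷ 44.009 g/mol = 0.05249 mol
mol H = 2 × 0.630 g H₂O ÷ 18.015 g/mol = 0.06994 mol
From the AgBr data: mol Br per gram of compound = (0.0910 ÷ 187.772) ÷ 0.128 = 0.003786 mol/g, so in the 1.54 g combustion sample mol Br = 0.005831 mol
mass O = 1.54 − (0.6304 + 0.07050 + 0.4659) = 0.3732 g → mol O = 0.3732 ÷ 15.999 = 0.02332 mol
Divide by the smallest (0.005831 mol): C 9.002, H 11.995, Br 1.000, O 4.000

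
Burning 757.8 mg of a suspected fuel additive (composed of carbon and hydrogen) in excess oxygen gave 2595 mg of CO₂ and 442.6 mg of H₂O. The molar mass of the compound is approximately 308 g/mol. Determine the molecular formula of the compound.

C24H20

mol C = 2.595 g CO₂ ÷ 44.009 g/mol = 0.058965 mol
mol H = 2 × 0.4426 g H₂O ÷ 18.015 g/mol = 0.049137 mol
Divide by the smallest (0.049137 mol): C 1.200, H 1.000
Multiplying each by 5 gives whole numbers: C 6.00, H 5.00
Empirical formula: C6H5
Empirical-formula mass = 77.11 g/mol; 308 ÷ 77.11 ≈ 4, so the molecular formula is C24H20.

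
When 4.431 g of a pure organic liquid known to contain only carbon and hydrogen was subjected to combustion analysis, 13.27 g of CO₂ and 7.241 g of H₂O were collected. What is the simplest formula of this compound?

mol C = 13.27 g CO₂ ÷ 44.009 g/mol = 0.30153 mol
mol H = 2 × 7.241 g H₂O ÷ 18.015 g/mol = 0.80389 mol
Divide by the smallest (0.30153 mol): C 1.000, H 2.666
Multiplying each by 3 gives whole numbers: C 3.00, H 8.00

C3H8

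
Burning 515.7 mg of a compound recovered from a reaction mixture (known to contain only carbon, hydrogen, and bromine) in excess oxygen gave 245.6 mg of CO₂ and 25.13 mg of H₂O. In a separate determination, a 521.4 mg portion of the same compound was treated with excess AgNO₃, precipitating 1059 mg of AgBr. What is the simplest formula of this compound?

mol C = 0.2456 g CO₂ ÷ 44.009 g/mol = 0.0055807 mol
mol H = 2 × 0.02513 g H₂O ÷ 18.015 g/mol = 0.0027899 mol
From the AgBr data: mol Br per gram of compound = (1.059 ÷ 187.772) ÷ 0.5214 = 0.010817 mol/g, so in the 0.5157 g combustion sample mol Br = 0.0055782 mol
Divide by the smallest (0.0027899 mol): C 2.000, H 1.000, Br 1.999

C2HBr2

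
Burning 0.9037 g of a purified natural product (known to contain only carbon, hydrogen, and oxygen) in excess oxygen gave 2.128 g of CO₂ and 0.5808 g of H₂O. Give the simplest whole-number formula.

C3H4O

mol C = 2.128 g CO₂ ÷ 44.009 g/mol = 0.048354 mol
mol H = 2 × 0.5808 g H₂O ÷ 18.015 g/mol = 0.064480 mol
mass O = 0.9037 − (0.58078 + 0.064995) = 0.25793 g → mol O = 0.25793 ÷ 15.999 = 0.016121 mol
Divide by the smallest (0.016121 mol): C 2.999, H 4.000, O 1.000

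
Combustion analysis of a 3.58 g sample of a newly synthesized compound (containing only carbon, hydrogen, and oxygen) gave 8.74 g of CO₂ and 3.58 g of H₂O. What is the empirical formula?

C4H8O

mol C = 8.74 g CO₂ ÷ 44.009 g/mol = 0.1986 mol
mol H = 2 × 3.58 g H₂O ÷ 18.015 g/mol = 0.3974 mol
mass O = 3.58 − (2.385 + 0.4006) = 0.7940 g → mol O = 0.7940 ÷ 15.999 = 0.04963 mol
Divide by the smallest (0.04963 mol): C 4.001, H 8.008, O 1.000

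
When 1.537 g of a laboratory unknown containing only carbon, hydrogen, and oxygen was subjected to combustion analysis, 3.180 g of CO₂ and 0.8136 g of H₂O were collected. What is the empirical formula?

C4H5O2

mol C = 3.180 g CO₂ ÷ 44.009 g/mol = 0.072258 mol
mol H = 2 × 0.8136 g H₂O ÷ 18.015 g/mol = 0.090325 mol
mass O = 1.537 − (0.86789 + 0.091047) = 0.57806 g → mol O = 0.57806 ÷ 15.999 = 0.036131 mol
Divide by the smallest (0.036131 mol): C 2.000, H 2.500, O 1.000
Multiplying each by 2 gives whole numbers: C 4.00, H 5.00, O 2.00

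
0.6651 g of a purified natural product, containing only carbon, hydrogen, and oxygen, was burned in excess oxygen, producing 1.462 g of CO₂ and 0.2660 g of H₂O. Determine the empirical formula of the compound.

C9H8O4

mol C = 1.462 g CO₂ ÷ 44.009 g/mol = 0.033220 mol
mol H = 2 × 0.2660 g H₂O ÷ 18.015 g/mol = 0.029531 mol
mass O = 0.6651 − (0.39901 + 0.029767) = 0.23632 g → mol O = 0.23632 ÷ 15.999 = 0.014771 mol
Divide by the smallest (0.014771 mol): C 2.249, H 1.999, O 1.000
Multiplying each by 4 gives whole numbers: C 9.00, H 8.00, O 4.00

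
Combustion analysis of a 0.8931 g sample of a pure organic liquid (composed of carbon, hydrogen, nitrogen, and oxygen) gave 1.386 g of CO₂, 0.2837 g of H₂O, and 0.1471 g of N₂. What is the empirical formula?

C3H3NO2

mol C = 1.386 g CO₂ ÷ 44.009 g/mol = 0.031494 mol
mol H = 2 × 0.2837 g H₂O ÷ 18.015 g/mol = 0.031496 mol
mol N = 2 × 0.1471 g N₂ ÷ 28.014 g/mol = 0.010502 mol
mass O = 0.8931 − (0.37827 + 0.031748 + 0.14710) = 0.33598 g → mol O = 0.33598 ÷ 15.999 = 0.021000 mol
Divide by the smallest (0.010502 mol): C 2.999, H 2.999, N 1.000, O 2.000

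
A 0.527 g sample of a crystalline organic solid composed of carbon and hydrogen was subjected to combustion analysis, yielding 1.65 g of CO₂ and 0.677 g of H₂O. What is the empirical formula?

CH2

mol C = 1.65 g CO₂ ÷ 44.009 g/mol = 0.03749 mol
mol H = 2 × 0.677 g H₂O ÷ 18.015 g/mol = 0.07516 mol
Divide by the smallest (0.03749 mol): C 1.000, H 2.005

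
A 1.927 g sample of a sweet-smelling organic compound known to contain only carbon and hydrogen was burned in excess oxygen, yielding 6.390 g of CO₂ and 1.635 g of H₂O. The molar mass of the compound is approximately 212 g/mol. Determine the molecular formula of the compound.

C16H20

mol C = 6.390 g CO₂ ÷ 44.009 g/mol = 0.14520 mol
mol H = 2 × 1.635 g H₂O ÷ 18.015 g/mol = 0.18152 mol
Divide by the smallest (0.14520 mol): C 1.000, H 1.250
Multiplying each by 4 gives whole numbers: C 4.00, H 5.00
Empirical formula: C4H5
Empirical-formula mass = 53.08 g/mol; 212 ÷ 53.08 ≈ 4, so the molecular formula is C16H20.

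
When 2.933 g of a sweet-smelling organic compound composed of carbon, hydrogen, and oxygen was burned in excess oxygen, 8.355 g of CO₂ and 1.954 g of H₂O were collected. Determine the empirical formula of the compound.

mol C = 8.355 g CO₂ ÷ 44.009 g/mol = 0.18985 mol
mol H = 2 × 1.954 g H₂O ÷ 18.015 g/mol = 0.21693 mol
mass O = 2.933 − (2.2803 + 0.21867) = 0.43408 g → mol O = 0.43408 ÷ 15.999 = 0.027131 mol
Divide by the smallest (0.027131 mol): C 6.997, H 7.996, O 1.000

C7H8O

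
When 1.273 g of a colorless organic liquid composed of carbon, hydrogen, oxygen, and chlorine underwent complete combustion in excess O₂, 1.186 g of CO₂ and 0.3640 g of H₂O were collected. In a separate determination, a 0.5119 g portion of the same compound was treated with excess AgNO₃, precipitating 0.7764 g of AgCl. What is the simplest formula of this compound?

C2H3ClO2

mol C = 1.186 g CO₂ ÷ 44.009 g/mol = 0.026949 mol
mol H = 2 × 0.3640 g H₂O ÷ 18.015 g/mol = 0.040411 mol
From the AgCl data: mol Cl per gram of compound = (0.7764 ÷ 143.318) ÷ 0.5119 = 0.010583 mol/g, so in the 1.273 g combustion sample mol Cl = 0.013472 mol
mass O = 1.273 − (0.32368 + 0.040734 + 0.47758) = 0.43100 g → mol O = 0.43100 ÷ 15.999 = 0.026939 mol
Divide by the smallest (0.013472 mol): C 2.000, H 3.000, Cl 1.000, O 2.000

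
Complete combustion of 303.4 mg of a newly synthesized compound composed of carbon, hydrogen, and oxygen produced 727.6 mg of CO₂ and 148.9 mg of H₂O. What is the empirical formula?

mol C = 0.7276 g CO₂ ÷ 44.009 g/mol = 0.016533 mol
mol H = 2 × 0.1489 g H₂O ÷ 18.015 g/mol = 0.016531 mol
mass O = 0.3034 − (0.19858 + 0.016663) = 0.088159 g → mol O = 0.088159 ÷ 15.999 = 0.0055103 mol
Divide by the smallest (0.0055103 mol): C 3.000, H 3.000, O 1.000

C3H3O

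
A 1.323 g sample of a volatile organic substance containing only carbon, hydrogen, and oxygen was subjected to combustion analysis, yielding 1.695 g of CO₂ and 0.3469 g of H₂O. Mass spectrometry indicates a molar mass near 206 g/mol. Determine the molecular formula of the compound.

C6H6O8

mol C = 1.695 g CO₂ ÷ 44.009 g/mol = 0.038515 mol
mol H = 2 × 0.3469 g H₂O ÷ 18.015 g/mol = 0.038512 mol
mass O = 1.323 − (0.46260 + 0.038820) = 0.82158 g → mol O = 0.82158 ÷ 15.999 = 0.051352 mol
Divide by the smallest (0.038512 mol): C 1.000, H 1.000, O 1.333
Multiplying each by 3 gives whole numbers: C 3.00, H 3.00, O 4.00
Empirical formula: C3H3O4
Empirical-formula mass = 103.05 g/mol; 206 ÷ 103.05 ≈ 2, so the molecular formula is C6H6O8.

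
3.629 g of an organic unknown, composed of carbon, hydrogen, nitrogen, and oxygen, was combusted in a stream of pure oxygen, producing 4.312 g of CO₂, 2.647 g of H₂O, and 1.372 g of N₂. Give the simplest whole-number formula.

mol C = 4.312 g CO₂ ÷ 44.009 g/mol = 0.097980 mol
mol H = 2 × 2.647 g H₂O ÷ 18.015 g/mol = 0.29387 mol
mol N = 2 × 1.372 g N₂ ÷ 28.014 g/mol = 0.097951 mol
mass O = 3.629 − (1.1768 + 0.29622 + 1.3720) = 0.78395 g → mol O = 0.78395 ÷ 15.999 = 0.049000 mol
Divide by the smallest (0.049000 mol): C 2.000, H 5.997, N 1.999, O 1.000

C2H6N2O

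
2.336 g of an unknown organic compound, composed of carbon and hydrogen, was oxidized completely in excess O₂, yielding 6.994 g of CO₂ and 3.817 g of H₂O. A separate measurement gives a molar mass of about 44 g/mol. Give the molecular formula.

mol C = 6.994 g CO₂ ÷ 44.009 g/mol = 0.15892 mol
mol H = 2 × 3.817 g H₂O ÷ 18.015 g/mol = 0.42376 mol
Divide by the smallest (0.15892 mol): C 1.000, H 2.666
Multiplying each by 3 gives whole numbers: C 3.00, H 8.00
Empirical formula: C3H8
Empirical-formula mass = 44.10 g/mol; 44 ÷ 44.10 ≈ 1, so the molecular formula is C3H8.

C3H8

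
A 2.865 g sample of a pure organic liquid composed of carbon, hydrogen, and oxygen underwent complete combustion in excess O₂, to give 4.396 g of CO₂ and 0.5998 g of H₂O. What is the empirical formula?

C3H2O3

mol C = 4.396 g CO₂ ÷ 44.009 g/mol = 0.099889 mol
mol H = 2 × 0.5998 g H₂O ÷ 18.015 g/mol = 0.066589 mol
mass O = 2.865 − (1.1998 + 0.067122) = 1.5981 g → mol O = 1.5981 ÷ 15.999 = 0.099888 mol
Divide by the smallest (0.066589 mol): C 1.500, H 1.000, O 1.500
Multiplying each by 2 gives whole numbers: C 3.00, H 2.00, O 3.00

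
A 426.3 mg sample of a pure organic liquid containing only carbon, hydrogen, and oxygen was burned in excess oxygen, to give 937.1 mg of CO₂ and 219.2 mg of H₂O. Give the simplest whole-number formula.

mol C = 0.9371 g CO₂ ÷ 44.009 g/mol = 0.021293 mol
mol H = 2 × 0.2192 g H₂O ÷ 18.015 g/mol = 0.024335 mol
mass O = 0.4263 − (0.25575 + 0.024530) = 0.14602 g → mol O = 0.14602 ÷ 15.999 = 0.0091265 mol
Divide by the smallest (0.0091265 mol): C 2.333, H 2.666, O 1.000
Multiplying each by 3 gives whole numbers: C 7.00, H 8.00, O 3.00

C7H8O3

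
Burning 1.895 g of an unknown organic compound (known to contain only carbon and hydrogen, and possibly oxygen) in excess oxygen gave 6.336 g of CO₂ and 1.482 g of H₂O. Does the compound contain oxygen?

mol C = 6.336 g CO₂ ÷ 44.009 g/mol = 0.14397 mol
mol H = 2 × 1.482 g H₂O ÷ 18.015 g/mol = 0.16453 mol
C and H together account for 1.8951 g — essentially the entire 1.895 g sample — so the compound contains no oxygen.

no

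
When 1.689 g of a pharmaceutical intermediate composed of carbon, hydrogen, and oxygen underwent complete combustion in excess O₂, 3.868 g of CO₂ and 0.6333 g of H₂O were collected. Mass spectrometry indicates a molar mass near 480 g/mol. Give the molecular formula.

C25H20O10

mol C = 3.868 g CO₂ ÷ 44.009 g/mol = 0.087891 mol
mol H = 2 × 0.6333 g H₂O ÷ 18.015 g/mol = 0.070308 mol
mass O = 1.689 − (1.0557 + 0.070871) = 0.56247 g → mol O = 0.56247 ÷ 15.999 = 0.035157 mol
Divide by the smallest (0.035157 mol): C 2.500, H 2.000, O 1.000
Multiplying each by 2 gives whole numbers: C 5.00, H 4.00, O 2.00
Empirical formula: C5H4O2
Empirical-formula mass = 96.08 g/mol; 480 ÷ 96.08 ≈ 5, so the molecular formula is C25H20O10.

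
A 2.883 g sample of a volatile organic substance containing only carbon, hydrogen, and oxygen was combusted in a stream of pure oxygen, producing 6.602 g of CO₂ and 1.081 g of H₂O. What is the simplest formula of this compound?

C5H4O2

mol C = 6.602 g CO₂ ÷ 44.009 g/mol = 0.15001 mol
mol H = 2 × 1.081 g H₂O ÷ 18.015 g/mol = 0.12001 mol
mass O = 2.883 − (1.8018 + 0.12097) = 0.96020 g → mol O = 0.96020 ÷ 15.999 = 0.060016 mol
Divide by the smallest (0.060016 mol): C 2.500, H 2.000, O 1.000
Multiplying each by 2 gives whole numbers: C 5.00, H 4.00, O 2.00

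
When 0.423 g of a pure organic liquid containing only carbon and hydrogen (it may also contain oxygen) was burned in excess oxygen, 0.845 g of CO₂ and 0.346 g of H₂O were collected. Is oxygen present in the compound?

mol C = 0.845 g CO₂ ÷ 44.009 g/mol = 0.01920 mol
mol H = 2 × 0.346 g H₂O ÷ 18.015 g/mol = 0.03841 mol
C and H account for only 0.2693 g of the 0.423 g sample; the remaining 0.1537 g must be oxygen.

yes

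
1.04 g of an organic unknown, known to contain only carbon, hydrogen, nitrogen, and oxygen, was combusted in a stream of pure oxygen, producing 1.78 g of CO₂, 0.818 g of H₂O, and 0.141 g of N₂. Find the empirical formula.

mol C = 1.78 g CO₂ ÷ 44.009 g/mol = 0.04045 mol
mol H = 2 × 0.818 g H₂O ÷ 18.015 g/mol = 0.09081 mol
mol N = 2 × 0.141 g N₂ ÷ 28.014 g/mol = 0.01007 mol
mass O = 1.04 − (0.4858 + 0.09154 + 0.1410) = 0.3217 g → mol O = 0.3217 ÷ 15.999 = 0.02011 mol
Divide by the smallest (0.01007 mol): C 4.018, H 9.021, N 1.000, O 1.997

C4H9NO2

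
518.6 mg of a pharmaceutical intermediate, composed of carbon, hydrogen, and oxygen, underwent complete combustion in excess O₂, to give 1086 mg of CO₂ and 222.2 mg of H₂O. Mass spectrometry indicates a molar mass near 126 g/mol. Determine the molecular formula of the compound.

mol C = 1.086 g CO₂ ÷ 44.009 g/mol = 0.024677 mol
mol H = 2 × 0.2222 g H₂O ÷ 18.015 g/mol = 0.024668 mol
mass O = 0.5186 − (0.29639 + 0.024866) = 0.19734 g → mol O = 0.19734 ÷ 15.999 = 0.012335 mol
Divide by the smallest (0.012335 mol): C 2.001, H 2.000, O 1.000
Empirical formula: C2H2O
Empirical-formula mass = 42.04 g/mol; 126 ÷ 42.04 ≈ 3, so the molecular formula is C6H6O3.

C6H6O3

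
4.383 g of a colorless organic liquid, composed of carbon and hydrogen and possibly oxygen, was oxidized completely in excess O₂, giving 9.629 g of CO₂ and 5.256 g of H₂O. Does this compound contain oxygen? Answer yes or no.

mol C = 9.629 g CO₂ ÷ 44.009 g/mol = 0.21880 mol
mol H = 2 × 5.256 g H₂O ÷ 18.015 g/mol = 0.58351 mol
C and H account for only 3.2161 g of the 4.383 g sample; the remaining 1.1669 g must be oxygen.

yes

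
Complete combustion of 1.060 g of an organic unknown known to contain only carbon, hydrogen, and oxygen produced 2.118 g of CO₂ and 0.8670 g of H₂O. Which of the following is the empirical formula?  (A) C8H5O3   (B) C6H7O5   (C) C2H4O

mol C = 2.118 g CO₂ ÷ 44.009 g/mol = 0.048127 mol
mol H = 2 × 0.8670 g H₂O ÷ 18.015 g/mol = 0.096253 mol
mass O = 1.060 − (0.57805 + 0.097023) = 0.38493 g → mol O = 0.38493 ÷ 15.999 = 0.024060 mol
Divide by the smallest (0.024060 mol): C 2.000, H 4.001, O 1.000

(C) C2H4O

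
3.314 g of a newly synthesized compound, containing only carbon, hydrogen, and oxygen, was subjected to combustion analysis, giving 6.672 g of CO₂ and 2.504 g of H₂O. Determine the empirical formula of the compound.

mol C = 6.672 g CO₂ ÷ 44.009 g/mol = 0.15161 mol
mol H = 2 × 2.504 g H₂O ÷ 18.015 g/mol = 0.27799 mol
mass O = 3.314 − (1.8209 + 0.28021) = 1.2129 g → mol O = 1.2129 ÷ 15.999 = 0.075808 mol
Divide by the smallest (0.075808 mol): C 2.000, H 3.667, O 1.000
Multiplying each by 3 gives whole numbers: C 6.00, H 11.00, O 3.00

C6H11O3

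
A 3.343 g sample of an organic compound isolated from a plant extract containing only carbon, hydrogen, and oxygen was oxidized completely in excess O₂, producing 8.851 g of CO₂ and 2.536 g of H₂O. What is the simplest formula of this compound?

C5H7O

mol C = 8.851 g CO₂ ÷ 44.009 g/mol = 0.20112 mol
mol H = 2 × 2.536 g H₂O ÷ 18.015 g/mol = 0.28154 mol
mass O = 3.343 − (2.4156 + 0.28380) = 0.64358 g → mol O = 0.64358 ÷ 15.999 = 0.040226 mol
Divide by the smallest (0.040226 mol): C 5.000, H 6.999, O 1.000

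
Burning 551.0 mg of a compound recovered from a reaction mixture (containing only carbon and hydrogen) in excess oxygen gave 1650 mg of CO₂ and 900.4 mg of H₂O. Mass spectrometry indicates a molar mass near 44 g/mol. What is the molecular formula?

C3H8

mol C = 1.650 g CO₂ ÷ 44.009 g/mol = 0.037492 mol
mol H = 2 × 0.9004 g H₂O ÷ 18.015 g/mol = 0.099961 mol
Divide by the smallest (0.037492 mol): C 1.000, H 2.666
Multiplying each by 3 gives whole numbers: C 3.00, H 8.00
Empirical formula: C3H8
Empirical-formula mass = 44.10 g/mol; 44 ÷ 44.10 ≈ 1, so the molecular formula is C3H8.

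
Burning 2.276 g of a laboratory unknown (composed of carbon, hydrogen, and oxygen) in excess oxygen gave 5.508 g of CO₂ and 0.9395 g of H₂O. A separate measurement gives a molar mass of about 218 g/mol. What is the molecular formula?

C12H10O4

mol C = 5.508 g CO₂ ÷ 44.009 g/mol = 0.12516 mol
mol H = 2 × 0.9395 g H₂O ÷ 18.015 g/mol = 0.10430 mol
mass O = 2.276 − (1.5033 + 0.10514) = 0.66761 g → mol O = 0.66761 ÷ 15.999 = 0.041728 mol
Divide by the smallest (0.041728 mol): C 2.999, H 2.500, O 1.000
Multiplying each by 2 gives whole numbers: C 6.00, H 5.00, O 2.00
Empirical formula: C6H5O2
Empirical-formula mass = 109.10 g/mol; 218 ÷ 109.10 ≈ 2, so the molecular formula is C12H10O4.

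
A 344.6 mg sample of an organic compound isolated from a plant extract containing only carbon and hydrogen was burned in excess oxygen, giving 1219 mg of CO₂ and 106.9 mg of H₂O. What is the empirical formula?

C7H3

mol C = 1.219 g CO₂ ÷ 44.009 g/mol = 0.027699 mol
mol H = 2 × 0.1069 g H₂O ÷ 18.015 g/mol = 0.011868 mol
Divide by the smallest (0.011868 mol): C 2.334, H 1.000
Multiplying each by 3 gives whole numbers: C 7.00, H 3.00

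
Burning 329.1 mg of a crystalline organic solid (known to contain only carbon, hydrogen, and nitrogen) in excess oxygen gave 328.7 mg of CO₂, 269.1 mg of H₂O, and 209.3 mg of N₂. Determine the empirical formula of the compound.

mol C = 0.3287 g CO₂ ÷ 44.009 g/mol = 0.0074689 mol
mol H = 2 × 0.2691 g H₂O ÷ 18.015 g/mol = 0.029875 mol
mol N = 2 × 0.2093 g N₂ ÷ 28.014 g/mol = 0.014943 mol
Divide by the smallest (0.0074689 mol): C 1.000, H 4.000, N 2.001

CH4N2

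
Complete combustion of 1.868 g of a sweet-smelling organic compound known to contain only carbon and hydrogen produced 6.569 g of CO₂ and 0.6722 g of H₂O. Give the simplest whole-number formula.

mol C = 6.569 g CO₂ ÷ 44.009 g/mol = 0.14926 mol
mol H = 2 × 0.6722 g H₂O ÷ 18.015 g/mol = 0.074627 mol
Divide by the smallest (0.074627 mol): C 2.000, H 1.000

C2H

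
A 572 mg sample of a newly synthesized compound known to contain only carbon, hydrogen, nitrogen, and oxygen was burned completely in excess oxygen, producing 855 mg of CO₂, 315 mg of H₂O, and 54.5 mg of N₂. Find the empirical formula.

C5H9NO4

mol C = 0.855 g CO₂ ÷ 44.009 g/mol = 0.01943 mol
mol H = 2 × 0.315 g H₂O ÷ 18.015 g/mol = 0.03497 mol
mol N = 2 × 0.0545 g N₂ ÷ 28.014 g/mol = 0.003891 mol
mass O = 0.572 − (0.2333 + 0.03525 + 0.05450) = 0.2489 g → mol O = 0.2489 ÷ 15.999 = 0.01556 mol
Divide by the smallest (0.003891 mol): C 4.993, H 8.988, N 1.000, O 3.998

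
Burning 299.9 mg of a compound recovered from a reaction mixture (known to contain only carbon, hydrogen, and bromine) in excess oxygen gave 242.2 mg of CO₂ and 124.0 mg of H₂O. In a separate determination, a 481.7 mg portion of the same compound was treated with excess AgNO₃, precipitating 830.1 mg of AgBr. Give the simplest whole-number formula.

C2H5Br

mol C = 0.2422 g CO₂ ÷ 44.009 g/mol = 0.0055034 mol
mol H = 2 × 0.1240 g H₂O ÷ 18.015 g/mol = 0.013766 mol
From the AgBr data: mol Br per gram of compound = (0.8301 ÷ 187.772) ÷ 0.4817 = 0.0091775 mol/g, so in the 0.2999 g combustion sample mol Br = 0.0027523 mol
Divide by the smallest (0.0027523 mol): C 2.000, H 5.002, Br 1.000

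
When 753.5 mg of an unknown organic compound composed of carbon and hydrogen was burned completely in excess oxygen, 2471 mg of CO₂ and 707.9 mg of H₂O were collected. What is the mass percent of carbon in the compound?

mol C = 2.471 g CO₂ ÷ 44.009 g/mol = 0.056148 mol
mol H = 2 × 0.7079 g H₂O ÷ 18.015 g/mol = 0.078590 mol
mass % C = 0.67439 g ÷ 0.7535 g × 100%

89.50%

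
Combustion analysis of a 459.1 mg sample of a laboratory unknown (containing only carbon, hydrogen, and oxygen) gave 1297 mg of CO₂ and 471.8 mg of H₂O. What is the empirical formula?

C9H16O

mol C = 1.297 g CO₂ ÷ 44.009 g/mol = 0.029471 mol
mol H = 2 × 0.4718 g H₂O ÷ 18.015 g/mol = 0.052379 mol
mass O = 0.4591 − (0.35398 + 0.052798) = 0.052323 g → mol O = 0.052323 ÷ 15.999 = 0.0032704 mol
Divide by the smallest (0.0032704 mol): C 9.011, H 16.016, O 1.000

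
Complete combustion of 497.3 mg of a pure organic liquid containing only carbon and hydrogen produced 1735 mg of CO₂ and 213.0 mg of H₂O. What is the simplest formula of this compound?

C5H3

mol C = 1.735 g CO₂ ÷ 44.009 g/mol = 0.039424 mol
mol H = 2 × 0.2130 g H₂O ÷ 18.015 g/mol = 0.023647 mol
Divide by the smallest (0.023647 mol): C 1.667, H 1.000
Multiplying each by 3 gives whole numbers: C 5.00, H 3.00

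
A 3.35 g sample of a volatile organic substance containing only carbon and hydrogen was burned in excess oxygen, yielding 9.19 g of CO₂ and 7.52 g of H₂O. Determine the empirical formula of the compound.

CH4

mol C = 9.19 g CO₂ ÷ 44.009 g/mol = 0.2088 mol
mol H = 2 × 7.52 g H₂O ÷ 18.015 g/mol = 0.8349 mol
Divide by the smallest (0.2088 mol): C 1.000, H 3.998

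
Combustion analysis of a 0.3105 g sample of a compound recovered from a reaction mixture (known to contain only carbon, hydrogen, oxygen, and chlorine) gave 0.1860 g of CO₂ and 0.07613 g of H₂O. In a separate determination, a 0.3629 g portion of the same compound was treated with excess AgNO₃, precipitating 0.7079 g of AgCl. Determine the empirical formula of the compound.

C2H4Cl2O3

mol C = 0.1860 g CO₂ ÷ 44.009 g/mol = 0.0042264 mol
mol H = 2 × 0.07613 g H₂O ÷ 18.015 g/mol = 0.0084518 mol
From the AgCl data: mol Cl per gram of compound = (0.7079 ÷ 143.318) ÷ 0.3629 = 0.013611 mol/g, so in the 0.3105 g combustion sample mol Cl = 0.0042262 mol
mass O = 0.3105 − (0.050763 + 0.0085195 + 0.14982) = 0.10140 g → mol O = 0.10140 ÷ 15.999 = 0.0063379 mol
Divide by the smallest (0.0042262 mol): C 1.000, H 2.000, Cl 1.000, O 1.500
Multiplying each by 2 gives whole numbers: C 2.00, H 4.00, Cl 2.00, O 3.00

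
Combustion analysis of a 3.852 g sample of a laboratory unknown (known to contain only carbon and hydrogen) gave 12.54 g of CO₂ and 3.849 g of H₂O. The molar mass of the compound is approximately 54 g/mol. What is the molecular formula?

mol C = 12.54 g CO₂ ÷ 44.009 g/mol = 0.28494 mol
mol H = 2 × 3.849 g H₂O ÷ 18.015 g/mol = 0.42731 mol
Divide by the smallest (0.28494 mol): C 1.000, H 1.500
Multiplying each by 2 gives whole numbers: C 2.00, H 3.00
Empirical formula: C2H3
Empirical-formula mass = 27.05 g/mol; 54 ÷ 27.05 ≈ 2, so the molecular formula is C4H6.

C4H6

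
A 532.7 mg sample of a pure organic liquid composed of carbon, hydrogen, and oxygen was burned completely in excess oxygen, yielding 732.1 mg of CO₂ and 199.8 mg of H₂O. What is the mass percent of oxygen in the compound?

58.29%

mol C = 0.7321 g CO₂ ÷ 44.009 g/mol = 0.016635 mol
mol H = 2 × 0.1998 g H₂O ÷ 18.015 g/mol = 0.022182 mol
mass O = 0.5327 − (0.19981 + 0.022359) = 0.31054 g → mol O = 0.31054 ÷ 15.999 = 0.019410 mol
mass % O = 0.31054 g ÷ 0.5327 g × 100%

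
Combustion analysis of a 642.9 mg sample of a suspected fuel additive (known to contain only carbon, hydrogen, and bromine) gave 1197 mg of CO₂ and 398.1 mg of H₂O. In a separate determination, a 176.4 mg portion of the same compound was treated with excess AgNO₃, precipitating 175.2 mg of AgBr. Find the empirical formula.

mol C = 1.197 g CO₂ ÷ 44.009 g/mol = 0.027199 mol
mol H = 2 × 0.3981 g H₂O ÷ 18.015 g/mol = 0.044197 mol
From the AgBr data: mol Br per gram of compound = (0.1752 ÷ 187.772) ÷ 0.1764 = 0.0052894 mol/g, so in the 0.6429 g combustion sample mol Br = 0.0034005 mol
Divide by the smallest (0.0034005 mol): C 7.998, H 12.997, Br 1.000

C8H13Br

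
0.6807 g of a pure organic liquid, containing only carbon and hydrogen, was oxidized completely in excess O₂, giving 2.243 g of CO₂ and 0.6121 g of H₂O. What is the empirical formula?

mol C = 2.243 g CO₂ ÷ 44.009 g/mol = 0.050967 mol
mol H = 2 × 0.6121 g H₂O ÷ 18.015 g/mol = 0.067954 mol
Divide by the smallest (0.050967 mol): C 1.000, H 1.333
Multiplying each by 3 gives whole numbers: C 3.00, H 4.00

C3H4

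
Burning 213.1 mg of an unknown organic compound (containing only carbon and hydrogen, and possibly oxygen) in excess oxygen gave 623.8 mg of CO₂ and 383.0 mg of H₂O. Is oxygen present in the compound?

no

mol C = 0.6238 g CO₂ ÷ 44.009 g/mol = 0.014174 mol
mol H = 2 × 0.3830 g H₂O ÷ 18.015 g/mol = 0.042520 mol
C and H together account for 0.21311 g — essentially the entire 0.2131 g sample — so the compound contains no oxygen.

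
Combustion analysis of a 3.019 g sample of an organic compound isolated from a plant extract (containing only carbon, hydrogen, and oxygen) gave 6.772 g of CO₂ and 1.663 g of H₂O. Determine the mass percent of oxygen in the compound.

mol C = 6.772 g CO₂ ÷ 44.009 g/mol = 0.15388 mol
mol H = 2 × 1.663 g H₂O ÷ 18.015 g/mol = 0.18462 mol
mass O = 3.019 − (1.8482 + 0.18610) = 0.98468 g → mol O = 0.98468 ÷ 15.999 = 0.061546 mol
mass % O = 0.98468 g ÷ 3.019 g × 100%

32.62%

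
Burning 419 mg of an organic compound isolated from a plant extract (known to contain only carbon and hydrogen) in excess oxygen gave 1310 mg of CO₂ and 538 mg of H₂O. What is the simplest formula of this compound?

mol C = 1.31 g CO₂ ÷ 44.009 g/mol = 0.02977 mol
mol H = 2 × 0.538 g H₂O ÷ 18.015 g/mol = 0.05973 mol
Divide by the smallest (0.02977 mol): C 1.000, H 2.007

CH2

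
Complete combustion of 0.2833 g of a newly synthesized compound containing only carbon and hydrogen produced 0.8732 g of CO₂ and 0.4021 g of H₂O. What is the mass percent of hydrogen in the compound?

mol C = 0.8732 g CO₂ ÷ 44.009 g/mol = 0.019841 mol
mol H = 2 × 0.4021 g H₂O ÷ 18.015 g/mol = 0.044641 mol
mass % H = 0.044998 g ÷ 0.2833 g × 100%

15.88%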